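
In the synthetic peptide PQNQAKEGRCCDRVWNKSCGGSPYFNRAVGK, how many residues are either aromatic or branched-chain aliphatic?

5

Aromatic: F, W, Y. Branched-chain aliphatic: I, L, V.
Aromatic residues here: W15, Y24, F25 (3).
Branched-chain aliphatic residues here: V14, V29 (2).
The two groups share no amino acid, so total = 3 + 2 = 5.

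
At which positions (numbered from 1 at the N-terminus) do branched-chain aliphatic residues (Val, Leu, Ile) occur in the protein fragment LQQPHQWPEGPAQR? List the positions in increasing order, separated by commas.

1

Matching residues: L1.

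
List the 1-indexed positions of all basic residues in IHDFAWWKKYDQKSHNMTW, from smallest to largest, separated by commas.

K, R, and H are the three residues with basic side chains (ε-amine, guanidinium, and imidazole respectively).
Matching residues: H2, K8, K9, K13, H15.

2, 8, 9, 13, 15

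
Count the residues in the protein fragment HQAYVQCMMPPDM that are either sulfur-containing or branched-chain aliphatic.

Sulfur-containing: C, M. Branched-chain aliphatic: I, L, V.
Sulfur-containing residues here: C7, M8, M9, M13 (4).
Branched-chain aliphatic residues here: V5 (1).
The two groups share no amino acid, so total = 4 + 1 = 5.

5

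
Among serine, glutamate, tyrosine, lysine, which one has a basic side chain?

K, R, and H are the three residues with basic side chains (ε-amine, guanidinium, and imidazole respectively).
Of the listed options, only lysine belongs to this group.

lysine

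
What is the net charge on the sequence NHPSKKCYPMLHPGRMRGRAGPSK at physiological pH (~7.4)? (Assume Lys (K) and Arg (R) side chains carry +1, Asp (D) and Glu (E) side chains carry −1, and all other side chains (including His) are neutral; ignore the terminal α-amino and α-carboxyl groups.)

Positive (K, R): K5, K6, R15, R17, R19, K24 → +6.
Negative (D, E): none → −0.
Net charge = (+6) + (−0) = +6.

+6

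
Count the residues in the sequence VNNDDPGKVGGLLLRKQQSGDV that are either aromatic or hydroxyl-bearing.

1

Aromatic: F, W, Y. Hydroxyl-bearing: S, T, Y.
Aromatic residues here: none (0).
Hydroxyl-bearing residues here: S19 (1).
(Y belongs to both groups, but none appear in this sequence.) Total = 0 + 1 = 1.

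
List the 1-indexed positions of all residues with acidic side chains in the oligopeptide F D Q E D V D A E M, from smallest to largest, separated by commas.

2, 4, 5, 7, 9

The acidic residues are Asp (D) and Glu (E), whose side chains end in a carboxylate group.
Matching residues: D2, E4, D5, D7, E9.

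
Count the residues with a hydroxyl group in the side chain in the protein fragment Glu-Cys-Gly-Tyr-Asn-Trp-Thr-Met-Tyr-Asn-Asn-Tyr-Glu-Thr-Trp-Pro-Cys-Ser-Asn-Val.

Serine (S), threonine (T), and tyrosine (Y) each carry a hydroxyl group on the side chain.
Matching residues: Tyr4, Thr7, Tyr9, Tyr12, Thr14, Ser18.

6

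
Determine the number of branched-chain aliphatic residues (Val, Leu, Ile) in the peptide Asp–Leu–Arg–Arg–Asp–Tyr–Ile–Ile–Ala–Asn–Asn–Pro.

3

Matching residues: Leu2, Ile7, Ile8.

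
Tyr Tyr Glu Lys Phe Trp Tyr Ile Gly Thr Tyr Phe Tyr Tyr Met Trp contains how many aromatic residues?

F, W, and Y each carry an aromatic ring on the side chain.
Matching residues: Tyr1, Tyr2, Phe5, Trp6, Tyr7, Tyr11, Phe12, Tyr13, Tyr14, Trp16.

10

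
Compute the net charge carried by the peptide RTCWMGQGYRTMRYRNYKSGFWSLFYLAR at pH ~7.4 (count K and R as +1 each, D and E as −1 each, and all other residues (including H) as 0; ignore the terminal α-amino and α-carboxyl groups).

+6

Positive (K, R): R1, R10, R13, R15, K18, R29 → +6.
Negative (D, E): none → −0.
Net charge = (+6) + (−0) = +6.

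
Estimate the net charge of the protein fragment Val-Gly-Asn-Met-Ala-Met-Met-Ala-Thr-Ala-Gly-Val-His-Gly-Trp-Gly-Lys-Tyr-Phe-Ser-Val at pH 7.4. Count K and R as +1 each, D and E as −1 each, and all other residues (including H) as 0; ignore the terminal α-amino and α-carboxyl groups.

Positive (K, R): Lys17 → +1.
Negative (D, E): none → −0.
Net charge = (+1) + (−0) = +1.

+1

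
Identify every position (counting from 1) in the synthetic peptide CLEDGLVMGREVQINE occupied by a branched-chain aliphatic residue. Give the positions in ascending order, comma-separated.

Valine (V), leucine (L), and isoleucine (I) are the branched-chain amino acids.
Matching residues: L2, L6, V7, V12, I14.

2, 6, 7, 12, 14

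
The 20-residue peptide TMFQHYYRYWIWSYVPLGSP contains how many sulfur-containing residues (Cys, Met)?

Matching residues: M2.

1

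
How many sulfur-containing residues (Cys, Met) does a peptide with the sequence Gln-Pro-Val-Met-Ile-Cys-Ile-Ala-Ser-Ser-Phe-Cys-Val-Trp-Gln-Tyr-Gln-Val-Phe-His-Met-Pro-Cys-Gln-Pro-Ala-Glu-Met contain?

6

Matching residues: Met4, Cys6, Cys12, Met21, Cys23, Met28.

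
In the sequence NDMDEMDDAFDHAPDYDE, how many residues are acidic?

9

The acidic residues are Asp (D) and Glu (E), whose side chains end in a carboxylate group.
Matching residues: D2, D4, E5, D7, D8, D11, D15, D17, E18.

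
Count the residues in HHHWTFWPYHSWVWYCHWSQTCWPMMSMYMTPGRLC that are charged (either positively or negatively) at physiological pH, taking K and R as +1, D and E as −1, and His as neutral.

1

Charged side chains at pH ~7.4: K, R (positive); D, E (negative).
Matching residues: R34.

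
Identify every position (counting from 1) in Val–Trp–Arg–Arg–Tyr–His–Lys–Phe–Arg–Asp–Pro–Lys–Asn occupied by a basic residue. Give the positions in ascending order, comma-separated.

3, 4, 6, 7, 9, 12

K, R, and H are the three residues with basic side chains (ε-amine, guanidinium, and imidazole respectively).
Matching residues: Arg3, Arg4, His6, Lys7, Arg9, Lys12.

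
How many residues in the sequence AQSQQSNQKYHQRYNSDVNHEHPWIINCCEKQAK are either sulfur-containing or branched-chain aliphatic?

Sulfur-containing: C, M. Branched-chain aliphatic: I, L, V.
Sulfur-containing residues here: C28, C29 (2).
Branched-chain aliphatic residues here: V18, I25, I26 (3).
The two groups share no amino acid, so total = 2 + 3 = 5.

5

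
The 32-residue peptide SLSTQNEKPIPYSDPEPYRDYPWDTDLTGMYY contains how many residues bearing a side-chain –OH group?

11

Serine (S), threonine (T), and tyrosine (Y) each carry a hydroxyl group on the side chain.
Matching residues: S1, S3, T4, Y12, S13, Y18, Y21, T25, T28, Y31, Y32.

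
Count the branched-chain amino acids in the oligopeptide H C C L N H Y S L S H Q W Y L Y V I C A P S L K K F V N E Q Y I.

Valine (V), leucine (L), and isoleucine (I) are the branched-chain amino acids.
Matching residues: L4, L9, L15, V17, I18, L23, V27, I32.

8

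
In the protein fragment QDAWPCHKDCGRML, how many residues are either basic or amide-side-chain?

Basic: H, K, R. Amide-side-chain: N, Q.
Basic residues here: H7, K8, R12 (3).
Amide-side-chain residues here: Q1 (1).
The two groups share no amino acid, so total = 3 + 1 = 4.

4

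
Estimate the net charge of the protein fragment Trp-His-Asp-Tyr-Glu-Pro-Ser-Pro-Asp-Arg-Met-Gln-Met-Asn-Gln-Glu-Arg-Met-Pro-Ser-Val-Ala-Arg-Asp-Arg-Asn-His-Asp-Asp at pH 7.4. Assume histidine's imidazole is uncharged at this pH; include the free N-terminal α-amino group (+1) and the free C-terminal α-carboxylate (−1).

Near pH 7.4, K and R contribute +1 each, D and E contribute −1 each, and every other side chain (His included, as stated) is uncharged.
Positive (K, R): Arg10, Arg17, Arg23, Arg25 → +4.
Negative (D, E): Asp3, Glu5, Asp9, Glu16, Asp24, Asp28, Asp29 → −7.
The N-terminus (+1) and C-terminus (−1) cancel.
Net charge = (+4) + (−7) = −3.

-3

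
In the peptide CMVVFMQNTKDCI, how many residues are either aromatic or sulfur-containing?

Aromatic: F, W, Y. Sulfur-containing: C, M.
Aromatic residues here: F5 (1).
Sulfur-containing residues here: C1, M2, M6, C12 (4).
The two groups share no amino acid, so total = 1 + 4 = 5.

5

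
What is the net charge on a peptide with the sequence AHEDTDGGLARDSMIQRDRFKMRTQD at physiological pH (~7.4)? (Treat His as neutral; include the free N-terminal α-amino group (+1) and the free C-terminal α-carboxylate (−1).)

-1

Near pH 7.4, K and R contribute +1 each, D and E contribute −1 each, and every other side chain (His included, as stated) is uncharged.
Positive (K, R): R11, R17, R19, K21, R23 → +5.
Negative (D, E): E3, D4, D6, D12, D18, D26 → −6.
The N-terminus (+1) and C-terminus (−1) cancel.
Net charge = (+5) + (−6) = −1.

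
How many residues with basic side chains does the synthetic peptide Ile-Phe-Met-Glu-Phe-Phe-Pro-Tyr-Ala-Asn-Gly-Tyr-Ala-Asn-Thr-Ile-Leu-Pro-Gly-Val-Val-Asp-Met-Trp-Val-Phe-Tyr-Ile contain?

The basic amino acids are Lys (K), Arg (R), and His (H).
None of the 28 residues belong to this group.

0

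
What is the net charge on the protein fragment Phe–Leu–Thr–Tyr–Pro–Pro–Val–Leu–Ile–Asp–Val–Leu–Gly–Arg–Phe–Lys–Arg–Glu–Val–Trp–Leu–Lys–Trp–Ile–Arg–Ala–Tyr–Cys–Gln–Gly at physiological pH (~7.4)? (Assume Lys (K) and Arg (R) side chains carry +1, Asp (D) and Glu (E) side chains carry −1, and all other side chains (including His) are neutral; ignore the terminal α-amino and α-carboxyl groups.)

+3

Positive (K, R): Arg14, Lys16, Arg17, Lys22, Arg25 → +5.
Negative (D, E): Asp10, Glu18 → −2.
Net charge = (+5) + (−2) = +3.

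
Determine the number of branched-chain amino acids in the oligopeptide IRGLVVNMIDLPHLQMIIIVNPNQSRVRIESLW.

Valine (V), leucine (L), and isoleucine (I) are the branched-chain amino acids.
Matching residues: I1, L4, V5, V6, I9, L11, L14, I17, I18, I19, V20, V27, I29, L32.

14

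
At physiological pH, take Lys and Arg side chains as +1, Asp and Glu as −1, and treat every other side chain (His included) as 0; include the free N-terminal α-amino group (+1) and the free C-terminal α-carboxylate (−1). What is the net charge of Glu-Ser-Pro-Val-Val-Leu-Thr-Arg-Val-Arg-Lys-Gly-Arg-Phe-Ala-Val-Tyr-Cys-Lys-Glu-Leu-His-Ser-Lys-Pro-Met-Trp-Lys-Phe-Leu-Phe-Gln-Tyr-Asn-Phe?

Positive (K, R): Arg8, Arg10, Lys11, Arg13, Lys19, Lys24, Lys28 → +7.
Negative (D, E): Glu1, Glu20 → −2.
The N-terminus (+1) and C-terminus (−1) cancel.
Net charge = (+7) + (−2) = +5.

+5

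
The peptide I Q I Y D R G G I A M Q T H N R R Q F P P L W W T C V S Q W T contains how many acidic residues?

The acidic residues are Asp (D) and Glu (E), whose side chains end in a carboxylate group.
Matching residues: D5.

1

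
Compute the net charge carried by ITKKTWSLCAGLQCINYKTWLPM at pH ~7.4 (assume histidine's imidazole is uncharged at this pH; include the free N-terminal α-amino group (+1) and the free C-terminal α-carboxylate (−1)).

At pH ~7.4 the Lys and Arg side chains are protonated (+1), the Asp and Glu side chains are deprotonated (−1), and with His taken as neutral all other side chains carry no charge.
Positive (K, R): K3, K4, K18 → +3.
Negative (D, E): none → −0.
The N-terminus (+1) and C-terminus (−1) cancel.
Net charge = (+3) + (−0) = +3.

+3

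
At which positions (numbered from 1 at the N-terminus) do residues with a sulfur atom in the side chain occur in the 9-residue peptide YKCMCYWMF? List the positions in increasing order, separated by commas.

3, 4, 5, 8

The sulfur-bearing residues are cysteine (–SH) and methionine (–S–CH₃).
Matching residues: C3, M4, C5, M8.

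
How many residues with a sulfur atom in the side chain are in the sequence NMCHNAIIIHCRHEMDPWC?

5

Only Cys (C) and Met (M) have a sulfur atom in the side chain.
Matching residues: M2, C3, C11, M15, C19.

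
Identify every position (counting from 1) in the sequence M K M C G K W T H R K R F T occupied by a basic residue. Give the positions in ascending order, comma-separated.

Lysine (K), arginine (R), and histidine (H) have basic, nitrogen-containing side chains.
Matching residues: K2, K6, H9, R10, K11, R12.

2, 6, 9, 10, 11, 12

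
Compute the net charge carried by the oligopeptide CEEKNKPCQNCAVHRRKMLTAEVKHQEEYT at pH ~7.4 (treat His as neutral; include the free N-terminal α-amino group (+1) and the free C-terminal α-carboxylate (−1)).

Near pH 7.4, K and R contribute +1 each, D and E contribute −1 each, and every other side chain (His included, as stated) is uncharged.
Positive (K, R): K4, K6, R15, R16, K17, K24 → +6.
Negative (D, E): E2, E3, E22, E27, E28 → −5.
The N-terminus (+1) and C-terminus (−1) cancel.
Net charge = (+6) + (−5) = +1.

+1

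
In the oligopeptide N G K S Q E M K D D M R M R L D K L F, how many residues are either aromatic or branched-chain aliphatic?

Aromatic: F, W, Y. Branched-chain aliphatic: I, L, V.
Aromatic residues here: F19 (1).
Branched-chain aliphatic residues here: L15, L18 (2).
The two groups share no amino acid, so total = 1 + 2 = 3.

3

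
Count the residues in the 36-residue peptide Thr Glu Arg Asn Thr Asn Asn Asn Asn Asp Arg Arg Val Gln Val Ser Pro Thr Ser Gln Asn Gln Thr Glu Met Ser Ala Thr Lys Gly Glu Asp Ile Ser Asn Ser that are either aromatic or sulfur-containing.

1

Aromatic: F, W, Y. Sulfur-containing: C, M.
Aromatic residues here: none (0).
Sulfur-containing residues here: Met25 (1).
The two groups share no amino acid, so total = 0 + 1 = 1.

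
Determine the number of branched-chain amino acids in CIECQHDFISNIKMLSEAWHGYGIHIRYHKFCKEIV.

V, L, and I make up the branched-chain aliphatic group.
Matching residues: I2, I9, I12, L15, I24, I26, I35, V36.

8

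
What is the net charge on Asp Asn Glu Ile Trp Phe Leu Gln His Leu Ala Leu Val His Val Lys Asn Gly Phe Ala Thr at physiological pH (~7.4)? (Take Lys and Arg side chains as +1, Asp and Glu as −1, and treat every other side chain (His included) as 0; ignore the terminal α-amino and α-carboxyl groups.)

Positive (K, R): Lys16 → +1.
Negative (D, E): Asp1, Glu3 → −2.
Net charge = (+1) + (−2) = −1.

-1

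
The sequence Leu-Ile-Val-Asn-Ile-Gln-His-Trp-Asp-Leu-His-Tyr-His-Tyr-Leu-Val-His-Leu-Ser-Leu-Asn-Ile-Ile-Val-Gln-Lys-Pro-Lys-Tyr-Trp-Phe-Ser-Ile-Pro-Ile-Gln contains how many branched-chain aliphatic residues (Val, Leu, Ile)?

14

Matching residues: Leu1, Ile2, Val3, Ile5, Leu10, Leu15, Val16, Leu18, Leu20, Ile22, Ile23, Val24, Ile33, Ile35.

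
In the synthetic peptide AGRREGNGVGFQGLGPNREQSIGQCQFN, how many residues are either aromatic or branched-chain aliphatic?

5

Aromatic: F, W, Y. Branched-chain aliphatic: I, L, V.
Aromatic residues here: F11, F27 (2).
Branched-chain aliphatic residues here: V9, L14, I22 (3).
The two groups share no amino acid, so total = 2 + 3 = 5.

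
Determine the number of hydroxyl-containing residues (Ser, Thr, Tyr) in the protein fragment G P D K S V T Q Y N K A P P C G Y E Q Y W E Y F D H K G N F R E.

Matching residues: S5, T7, Y9, Y17, Y20, Y23.

6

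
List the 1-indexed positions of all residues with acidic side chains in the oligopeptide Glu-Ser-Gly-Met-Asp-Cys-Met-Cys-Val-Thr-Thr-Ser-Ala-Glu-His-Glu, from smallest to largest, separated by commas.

1, 5, 14, 16

The acidic residues are Asp (D) and Glu (E), whose side chains end in a carboxylate group.
Matching residues: Glu1, Asp5, Glu14, Glu16.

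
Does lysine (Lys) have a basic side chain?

Lysine (K), arginine (R), and histidine (H) have basic, nitrogen-containing side chains.
Lysine is in this group.

Yes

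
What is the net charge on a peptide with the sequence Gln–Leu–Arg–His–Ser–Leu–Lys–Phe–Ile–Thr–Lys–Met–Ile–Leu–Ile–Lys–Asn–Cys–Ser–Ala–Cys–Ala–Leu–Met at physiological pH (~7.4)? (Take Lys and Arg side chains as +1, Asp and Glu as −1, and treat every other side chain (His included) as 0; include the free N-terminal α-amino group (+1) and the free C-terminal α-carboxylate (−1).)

+4

Positive (K, R): Arg3, Lys7, Lys11, Lys16 → +4.
Negative (D, E): none → −0.
The N-terminus (+1) and C-terminus (−1) cancel.
Net charge = (+4) + (−0) = +4.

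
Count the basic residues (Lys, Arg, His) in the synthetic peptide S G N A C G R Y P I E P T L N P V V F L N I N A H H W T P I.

3

Matching residues: R7, H25, H26.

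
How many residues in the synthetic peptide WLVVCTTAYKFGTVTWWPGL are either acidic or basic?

1

Acidic: D, E. Basic: H, K, R.
Acidic residues here: none (0).
Basic residues here: K10 (1).
The two groups share no amino acid, so total = 0 + 1 = 1.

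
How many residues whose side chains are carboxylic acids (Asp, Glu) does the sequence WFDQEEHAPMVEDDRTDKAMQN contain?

Matching residues: D3, E5, E6, E12, D13, D14, D17.

7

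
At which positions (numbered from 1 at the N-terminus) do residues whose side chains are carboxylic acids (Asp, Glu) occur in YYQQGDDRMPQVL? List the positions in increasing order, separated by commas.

6, 7

Matching residues: D6, D7.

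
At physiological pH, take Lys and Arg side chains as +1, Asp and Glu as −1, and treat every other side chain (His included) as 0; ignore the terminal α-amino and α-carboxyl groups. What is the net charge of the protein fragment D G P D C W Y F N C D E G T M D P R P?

-4

Positive (K, R): R18 → +1.
Negative (D, E): D1, D4, D11, E12, D16 → −5.
Net charge = (+1) + (−5) = −4.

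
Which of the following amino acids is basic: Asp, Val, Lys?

Lysine (K), arginine (R), and histidine (H) have basic, nitrogen-containing side chains.
Of the listed options, only Lys belongs to this group.

Lys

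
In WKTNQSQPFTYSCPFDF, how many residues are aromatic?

5

Phenylalanine (F), tryptophan (W), and tyrosine (Y) have aromatic ring side chains.
Matching residues: W1, F9, Y11, F15, F17.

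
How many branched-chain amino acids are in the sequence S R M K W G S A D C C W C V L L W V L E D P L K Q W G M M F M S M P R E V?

Valine (V), leucine (L), and isoleucine (I) are the branched-chain amino acids.
Matching residues: V14, L15, L16, V18, L19, L23, V37.

7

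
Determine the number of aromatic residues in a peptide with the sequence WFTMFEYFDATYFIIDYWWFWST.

12

The aromatic amino acids are Phe (F, benzyl), Trp (W, indole), and Tyr (Y, phenol).
Matching residues: W1, F2, F5, Y7, F8, Y12, F13, Y17, W18, W19, F20, W21.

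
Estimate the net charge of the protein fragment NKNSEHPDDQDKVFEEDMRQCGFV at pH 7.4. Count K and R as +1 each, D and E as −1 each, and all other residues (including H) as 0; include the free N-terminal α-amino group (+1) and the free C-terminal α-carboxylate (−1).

Positive (K, R): K2, K12, R19 → +3.
Negative (D, E): E5, D8, D9, D11, E15, E16, D17 → −7.
The N-terminus (+1) and C-terminus (−1) cancel.
Net charge = (+3) + (−7) = −4.

-4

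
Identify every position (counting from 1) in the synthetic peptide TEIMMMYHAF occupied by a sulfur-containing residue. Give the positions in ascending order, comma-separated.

4, 5, 6

Cysteine (C, thiol) and methionine (M, thioether) are the two sulfur-containing amino acids.
Matching residues: M4, M5, M6.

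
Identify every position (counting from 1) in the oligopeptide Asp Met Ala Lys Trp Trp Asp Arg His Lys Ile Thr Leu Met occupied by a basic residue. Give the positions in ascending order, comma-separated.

Lysine (K), arginine (R), and histidine (H) have basic, nitrogen-containing side chains.
Matching residues: Lys4, Arg8, His9, Lys10.

4, 8, 9, 10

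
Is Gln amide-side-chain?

Yes

Asparagine (N) and glutamine (Q) have uncharged amide side chains.
Glutamine is in this group.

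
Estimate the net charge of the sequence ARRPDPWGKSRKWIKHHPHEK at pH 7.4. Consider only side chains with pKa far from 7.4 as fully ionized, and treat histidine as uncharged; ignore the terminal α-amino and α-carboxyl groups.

The side chains ionized at physiological pH are Lys/Arg (+1) and Asp/Glu (−1); with His treated as neutral, nothing else contributes.
Positive (K, R): R2, R3, K9, R11, K12, K15, K21 → +7.
Negative (D, E): D5, E20 → −2.
Net charge = (+7) + (−2) = +5.

+5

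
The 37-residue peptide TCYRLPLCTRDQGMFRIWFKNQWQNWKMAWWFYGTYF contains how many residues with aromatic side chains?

The aromatic amino acids are Phe (F, benzyl), Trp (W, indole), and Tyr (Y, phenol).
Matching residues: Y3, F15, W18, F19, W23, W26, W30, W31, F32, Y33, Y36, F37.

12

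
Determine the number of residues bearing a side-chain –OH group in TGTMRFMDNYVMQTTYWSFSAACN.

8

S, T, and Y are the three residues with a side-chain hydroxyl.
Matching residues: T1, T3, Y10, T14, T15, Y16, S18, S20.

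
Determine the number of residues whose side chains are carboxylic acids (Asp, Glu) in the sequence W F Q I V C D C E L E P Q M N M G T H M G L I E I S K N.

4

Matching residues: D7, E9, E11, E24.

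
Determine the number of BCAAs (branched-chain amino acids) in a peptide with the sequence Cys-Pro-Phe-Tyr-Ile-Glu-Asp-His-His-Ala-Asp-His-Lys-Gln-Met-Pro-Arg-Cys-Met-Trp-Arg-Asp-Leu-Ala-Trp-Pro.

2

V, L, and I make up the branched-chain aliphatic group.
Matching residues: Ile5, Leu23.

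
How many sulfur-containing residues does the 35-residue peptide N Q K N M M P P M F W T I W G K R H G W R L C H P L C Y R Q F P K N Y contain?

5

Cysteine (C, thiol) and methionine (M, thioether) are the two sulfur-containing amino acids.
Matching residues: M5, M6, M9, C23, C27.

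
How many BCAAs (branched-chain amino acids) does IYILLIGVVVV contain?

9

Valine (V), leucine (L), and isoleucine (I) are the branched-chain amino acids.
Matching residues: I1, I3, L4, L5, I6, V8, V9, V10, V11.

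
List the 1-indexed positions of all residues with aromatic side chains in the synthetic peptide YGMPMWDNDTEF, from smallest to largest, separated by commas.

1, 6, 12

Phenylalanine (F), tryptophan (W), and tyrosine (Y) have aromatic ring side chains.
Matching residues: Y1, W6, F12.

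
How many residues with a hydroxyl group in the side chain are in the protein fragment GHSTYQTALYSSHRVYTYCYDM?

Serine (S), threonine (T), and tyrosine (Y) each carry a hydroxyl group on the side chain.
Matching residues: S3, T4, Y5, T7, Y10, S11, S12, Y16, T17, Y18, Y20.

11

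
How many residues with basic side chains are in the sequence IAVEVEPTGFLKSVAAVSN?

1

K, R, and H are the three residues with basic side chains (ε-amine, guanidinium, and imidazole respectively).
Matching residues: K12.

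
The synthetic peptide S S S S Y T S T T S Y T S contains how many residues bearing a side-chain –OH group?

13

S, T, and Y are the three residues with a side-chain hydroxyl.
Matching residues: S1, S2, S3, S4, Y5, T6, S7, T8, T9, S10, Y11, T12, S13.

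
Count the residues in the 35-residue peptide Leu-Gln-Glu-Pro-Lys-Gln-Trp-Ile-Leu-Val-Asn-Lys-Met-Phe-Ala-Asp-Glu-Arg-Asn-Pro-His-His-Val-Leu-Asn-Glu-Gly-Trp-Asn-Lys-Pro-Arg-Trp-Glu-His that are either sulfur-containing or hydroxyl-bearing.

Sulfur-containing: C, M. Hydroxyl-bearing: S, T, Y.
Sulfur-containing residues here: Met13 (1).
Hydroxyl-bearing residues here: none (0).
The two groups share no amino acid, so total = 1 + 0 = 1.

1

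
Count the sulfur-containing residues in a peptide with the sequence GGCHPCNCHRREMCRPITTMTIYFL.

Only Cys (C) and Met (M) have a sulfur atom in the side chain.
Matching residues: C3, C6, C8, M13, C14, M20.

6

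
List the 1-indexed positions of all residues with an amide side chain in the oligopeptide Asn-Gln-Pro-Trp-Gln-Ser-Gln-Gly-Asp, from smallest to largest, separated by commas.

1, 2, 5, 7

The amide-side-chain residues are Asn (N) and Gln (Q).
Matching residues: Asn1, Gln2, Gln5, Gln7.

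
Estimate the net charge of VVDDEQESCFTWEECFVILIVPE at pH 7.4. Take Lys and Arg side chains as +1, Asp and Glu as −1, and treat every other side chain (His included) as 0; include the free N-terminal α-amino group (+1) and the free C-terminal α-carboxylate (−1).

Positive (K, R): none → +0.
Negative (D, E): D3, D4, E5, E7, E13, E14, E23 → −7.
The N-terminus (+1) and C-terminus (−1) cancel.
Net charge = (+0) + (−7) = −7.

-7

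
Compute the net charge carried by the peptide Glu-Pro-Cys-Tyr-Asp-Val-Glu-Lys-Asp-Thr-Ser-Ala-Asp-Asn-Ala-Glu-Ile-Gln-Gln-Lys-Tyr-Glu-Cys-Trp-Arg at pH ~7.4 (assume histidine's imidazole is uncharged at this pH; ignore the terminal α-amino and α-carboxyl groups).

-4

Near pH 7.4, K and R contribute +1 each, D and E contribute −1 each, and every other side chain (His included, as stated) is uncharged.
Positive (K, R): Lys8, Lys20, Arg25 → +3.
Negative (D, E): Glu1, Asp5, Glu7, Asp9, Asp13, Glu16, Glu22 → −7.
Net charge = (+3) + (−7) = −4.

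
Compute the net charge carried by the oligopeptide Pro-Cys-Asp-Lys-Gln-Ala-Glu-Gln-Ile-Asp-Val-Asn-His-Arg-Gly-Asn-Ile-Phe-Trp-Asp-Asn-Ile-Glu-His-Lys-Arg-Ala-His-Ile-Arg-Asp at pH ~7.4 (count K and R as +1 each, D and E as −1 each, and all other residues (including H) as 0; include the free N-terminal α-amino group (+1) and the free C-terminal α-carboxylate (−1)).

-1

Positive (K, R): Lys4, Arg14, Lys25, Arg26, Arg30 → +5.
Negative (D, E): Asp3, Glu7, Asp10, Asp20, Glu23, Asp31 → −6.
The N-terminus (+1) and C-terminus (−1) cancel.
Net charge = (+5) + (−6) = −1.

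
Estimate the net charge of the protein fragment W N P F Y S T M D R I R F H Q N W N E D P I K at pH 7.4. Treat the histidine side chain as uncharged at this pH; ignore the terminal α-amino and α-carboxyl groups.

The side chains ionized at physiological pH are Lys/Arg (+1) and Asp/Glu (−1); with His treated as neutral, nothing else contributes.
Positive (K, R): R10, R12, K23 → +3.
Negative (D, E): D9, E19, D20 → −3.
Net charge = (+3) + (−3) = 0.

0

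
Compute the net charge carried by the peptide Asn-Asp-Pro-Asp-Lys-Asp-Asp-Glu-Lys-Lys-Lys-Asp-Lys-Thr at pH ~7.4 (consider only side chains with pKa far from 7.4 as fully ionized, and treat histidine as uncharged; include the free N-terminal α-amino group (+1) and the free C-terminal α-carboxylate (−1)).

-1

Near pH 7.4, K and R contribute +1 each, D and E contribute −1 each, and every other side chain (His included, as stated) is uncharged.
Positive (K, R): Lys5, Lys9, Lys10, Lys11, Lys13 → +5.
Negative (D, E): Asp2, Asp4, Asp6, Asp7, Glu8, Asp12 → −6.
The N-terminus (+1) and C-terminus (−1) cancel.
Net charge = (+5) + (−6) = −1.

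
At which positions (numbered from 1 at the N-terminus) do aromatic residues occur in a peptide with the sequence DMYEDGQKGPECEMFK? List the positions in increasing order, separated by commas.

Phenylalanine (F), tryptophan (W), and tyrosine (Y) have aromatic ring side chains.
Matching residues: Y3, F15.

3, 15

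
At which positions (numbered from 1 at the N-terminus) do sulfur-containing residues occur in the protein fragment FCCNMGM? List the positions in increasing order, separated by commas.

The sulfur-bearing residues are cysteine (–SH) and methionine (–S–CH₃).
Matching residues: C2, C3, M5, M7.

2, 3, 5, 7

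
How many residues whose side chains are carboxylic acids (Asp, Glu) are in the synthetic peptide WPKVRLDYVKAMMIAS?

Matching residues: D7.

1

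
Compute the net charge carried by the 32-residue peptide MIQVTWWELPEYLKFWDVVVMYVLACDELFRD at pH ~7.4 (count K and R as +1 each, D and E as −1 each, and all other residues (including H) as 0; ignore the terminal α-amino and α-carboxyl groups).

Positive (K, R): K14, R31 → +2.
Negative (D, E): E8, E11, D17, D27, E28, D32 → −6.
Net charge = (+2) + (−6) = −4.

-4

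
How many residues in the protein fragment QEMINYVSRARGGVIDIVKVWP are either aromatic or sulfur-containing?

Aromatic: F, W, Y. Sulfur-containing: C, M.
Aromatic residues here: Y6, W21 (2).
Sulfur-containing residues here: M3 (1).
The two groups share no amino acid, so total = 2 + 1 = 3.

3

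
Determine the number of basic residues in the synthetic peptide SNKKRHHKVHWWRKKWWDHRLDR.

The basic amino acids are Lys (K), Arg (R), and His (H).
Matching residues: K3, K4, R5, H6, H7, K8, H10, R13, K14, K15, H19, R20, R23.

13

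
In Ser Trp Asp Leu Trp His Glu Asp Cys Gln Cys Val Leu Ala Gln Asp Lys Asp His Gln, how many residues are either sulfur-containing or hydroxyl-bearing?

Sulfur-containing: C, M. Hydroxyl-bearing: S, T, Y.
Sulfur-containing residues here: Cys9, Cys11 (2).
Hydroxyl-bearing residues here: Ser1 (1).
The two groups share no amino acid, so total = 2 + 1 = 3.

3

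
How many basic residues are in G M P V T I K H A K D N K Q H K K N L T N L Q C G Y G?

7

The basic amino acids are Lys (K), Arg (R), and His (H).
Matching residues: K7, H8, K10, K13, H15, K16, K17.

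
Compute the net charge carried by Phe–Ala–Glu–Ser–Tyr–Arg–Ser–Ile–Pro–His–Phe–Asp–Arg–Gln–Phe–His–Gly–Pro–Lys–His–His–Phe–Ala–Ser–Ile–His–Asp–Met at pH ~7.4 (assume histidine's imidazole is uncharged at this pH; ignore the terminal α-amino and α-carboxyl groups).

The side chains ionized at physiological pH are Lys/Arg (+1) and Asp/Glu (−1); with His treated as neutral, nothing else contributes.
Positive (K, R): Arg6, Arg13, Lys19 → +3.
Negative (D, E): Glu3, Asp12, Asp27 → −3.
Net charge = (+3) + (−3) = 0.

0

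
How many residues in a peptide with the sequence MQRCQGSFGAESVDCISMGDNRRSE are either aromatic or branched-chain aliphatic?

Aromatic: F, W, Y. Branched-chain aliphatic: I, L, V.
Aromatic residues here: F8 (1).
Branched-chain aliphatic residues here: V13, I16 (2).
The two groups share no amino acid, so total = 1 + 2 = 3.

3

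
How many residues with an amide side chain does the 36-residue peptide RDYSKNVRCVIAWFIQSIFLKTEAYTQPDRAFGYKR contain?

3

The amide-side-chain residues are Asn (N) and Gln (Q).
Matching residues: N6, Q16, Q27.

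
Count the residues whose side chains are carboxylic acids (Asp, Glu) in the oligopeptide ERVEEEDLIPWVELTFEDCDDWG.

Matching residues: E1, E4, E5, E6, D7, E13, E17, D18, D20, D21.

10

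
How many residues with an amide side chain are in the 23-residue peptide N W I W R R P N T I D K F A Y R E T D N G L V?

3

Asparagine (N) and glutamine (Q) have uncharged amide side chains.
Matching residues: N1, N8, N20.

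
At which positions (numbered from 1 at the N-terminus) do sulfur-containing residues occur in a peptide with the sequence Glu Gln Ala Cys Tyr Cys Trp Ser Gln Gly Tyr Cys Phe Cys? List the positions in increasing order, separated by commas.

Cysteine (C, thiol) and methionine (M, thioether) are the two sulfur-containing amino acids.
Matching residues: Cys4, Cys6, Cys12, Cys14.

4, 6, 12, 14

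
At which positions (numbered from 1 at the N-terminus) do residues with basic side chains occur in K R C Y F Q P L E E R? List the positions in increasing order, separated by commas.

Lysine (K), arginine (R), and histidine (H) have basic, nitrogen-containing side chains.
Matching residues: K1, R2, R11.

1, 2, 11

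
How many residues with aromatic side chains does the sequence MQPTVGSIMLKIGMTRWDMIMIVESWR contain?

The aromatic amino acids are Phe (F, benzyl), Trp (W, indole), and Tyr (Y, phenol).
Matching residues: W17, W26.

2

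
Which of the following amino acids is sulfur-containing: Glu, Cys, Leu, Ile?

Cys

The sulfur-bearing residues are cysteine (–SH) and methionine (–S–CH₃).
Of the listed options, only Cys belongs to this group.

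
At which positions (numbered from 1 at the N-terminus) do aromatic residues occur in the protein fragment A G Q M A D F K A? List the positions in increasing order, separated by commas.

7

The aromatic amino acids are Phe (F, benzyl), Trp (W, indole), and Tyr (Y, phenol).
Matching residues: F7.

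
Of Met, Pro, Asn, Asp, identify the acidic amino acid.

Only D (aspartate) and E (glutamate) carry a side-chain carboxylic acid.
Of the listed options, only Asp belongs to this group.

Asp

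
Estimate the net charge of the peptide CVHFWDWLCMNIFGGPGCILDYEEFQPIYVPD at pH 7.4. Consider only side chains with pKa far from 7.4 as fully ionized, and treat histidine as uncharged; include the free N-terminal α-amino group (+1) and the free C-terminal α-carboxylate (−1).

-5

The side chains ionized at physiological pH are Lys/Arg (+1) and Asp/Glu (−1); with His treated as neutral, nothing else contributes.
Positive (K, R): none → +0.
Negative (D, E): D6, D21, E23, E24, D32 → −5.
The N-terminus (+1) and C-terminus (−1) cancel.
Net charge = (+0) + (−5) = −5.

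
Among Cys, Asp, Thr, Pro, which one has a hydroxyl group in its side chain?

Serine (S), threonine (T), and tyrosine (Y) each carry a hydroxyl group on the side chain.
Of the listed options, only Thr belongs to this group.

Thr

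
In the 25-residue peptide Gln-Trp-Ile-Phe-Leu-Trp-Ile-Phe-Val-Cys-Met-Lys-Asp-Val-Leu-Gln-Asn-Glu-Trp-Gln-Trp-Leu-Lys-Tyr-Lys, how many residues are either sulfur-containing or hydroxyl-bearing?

Sulfur-containing: C, M. Hydroxyl-bearing: S, T, Y.
Sulfur-containing residues here: Cys10, Met11 (2).
Hydroxyl-bearing residues here: Tyr24 (1).
The two groups share no amino acid, so total = 2 + 1 = 3.

3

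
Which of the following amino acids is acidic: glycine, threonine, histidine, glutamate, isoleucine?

glutamate

The acidic residues are Asp (D) and Glu (E), whose side chains end in a carboxylate group.
Of the listed options, only glutamate belongs to this group.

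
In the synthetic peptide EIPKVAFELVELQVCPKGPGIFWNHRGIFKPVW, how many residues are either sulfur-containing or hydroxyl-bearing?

Sulfur-containing: C, M. Hydroxyl-bearing: S, T, Y.
Sulfur-containing residues here: C15 (1).
Hydroxyl-bearing residues here: none (0).
The two groups share no amino acid, so total = 1 + 0 = 1.

1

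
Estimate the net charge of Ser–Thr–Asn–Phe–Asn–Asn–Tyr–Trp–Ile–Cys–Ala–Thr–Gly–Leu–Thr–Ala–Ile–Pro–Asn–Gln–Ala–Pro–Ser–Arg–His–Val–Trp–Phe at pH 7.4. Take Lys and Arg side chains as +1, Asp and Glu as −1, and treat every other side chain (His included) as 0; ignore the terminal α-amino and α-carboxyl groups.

+1

Positive (K, R): Arg24 → +1.
Negative (D, E): none → −0.
Net charge = (+1) + (−0) = +1.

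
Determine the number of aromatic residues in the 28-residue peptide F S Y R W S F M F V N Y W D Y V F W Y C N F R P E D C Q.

The aromatic amino acids are Phe (F, benzyl), Trp (W, indole), and Tyr (Y, phenol).
Matching residues: F1, Y3, W5, F7, F9, Y12, W13, Y15, F17, W18, Y19, F22.

12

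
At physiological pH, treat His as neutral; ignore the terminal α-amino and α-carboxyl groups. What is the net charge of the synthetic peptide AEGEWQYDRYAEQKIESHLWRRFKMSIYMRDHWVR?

At pH ~7.4 the Lys and Arg side chains are protonated (+1), the Asp and Glu side chains are deprotonated (−1), and with His taken as neutral all other side chains carry no charge.
Positive (K, R): R9, K14, R21, R22, K24, R30, R35 → +7.
Negative (D, E): E2, E4, D8, E12, E16, D31 → −6.
Net charge = (+7) + (−6) = +1.

+1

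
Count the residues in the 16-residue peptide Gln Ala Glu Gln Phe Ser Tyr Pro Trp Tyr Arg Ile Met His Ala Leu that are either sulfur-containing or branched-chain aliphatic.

3

Sulfur-containing: C, M. Branched-chain aliphatic: I, L, V.
Sulfur-containing residues here: Met13 (1).
Branched-chain aliphatic residues here: Ile12, Leu16 (2).
The two groups share no amino acid, so total = 1 + 2 = 3.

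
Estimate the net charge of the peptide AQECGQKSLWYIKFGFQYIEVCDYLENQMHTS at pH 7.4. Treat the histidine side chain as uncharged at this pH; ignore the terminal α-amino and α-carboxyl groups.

-2

Near pH 7.4, K and R contribute +1 each, D and E contribute −1 each, and every other side chain (His included, as stated) is uncharged.
Positive (K, R): K7, K13 → +2.
Negative (D, E): E3, E20, D23, E26 → −4.
Net charge = (+2) + (−4) = −2.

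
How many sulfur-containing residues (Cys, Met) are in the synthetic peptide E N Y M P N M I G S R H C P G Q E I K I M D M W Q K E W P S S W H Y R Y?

5

Matching residues: M4, M7, C13, M21, M23.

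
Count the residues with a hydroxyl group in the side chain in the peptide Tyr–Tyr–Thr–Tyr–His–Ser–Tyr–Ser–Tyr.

Serine (S), threonine (T), and tyrosine (Y) each carry a hydroxyl group on the side chain.
Matching residues: Tyr1, Tyr2, Thr3, Tyr4, Ser6, Tyr7, Ser8, Tyr9.

8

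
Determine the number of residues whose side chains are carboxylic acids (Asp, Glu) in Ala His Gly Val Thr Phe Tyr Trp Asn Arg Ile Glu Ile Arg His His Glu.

2

Matching residues: Glu12, Glu17.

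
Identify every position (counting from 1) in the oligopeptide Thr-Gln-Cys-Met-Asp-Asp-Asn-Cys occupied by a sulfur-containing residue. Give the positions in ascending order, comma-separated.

3, 4, 8

The sulfur-bearing residues are cysteine (–SH) and methionine (–S–CH₃).
Matching residues: Cys3, Met4, Cys8.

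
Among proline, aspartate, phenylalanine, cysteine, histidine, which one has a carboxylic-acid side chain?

Only D (aspartate) and E (glutamate) carry a side-chain carboxylic acid.
Of the listed options, only aspartate belongs to this group.

aspartate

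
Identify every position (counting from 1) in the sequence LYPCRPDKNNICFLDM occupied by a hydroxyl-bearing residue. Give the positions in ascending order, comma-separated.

2

The –OH-bearing residues are Ser, Thr (aliphatic alcohols), and Tyr (phenol).
Matching residues: Y2.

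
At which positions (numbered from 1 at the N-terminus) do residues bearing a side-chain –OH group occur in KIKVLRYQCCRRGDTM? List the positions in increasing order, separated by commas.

Serine (S), threonine (T), and tyrosine (Y) each carry a hydroxyl group on the side chain.
Matching residues: Y7, T15.

7, 15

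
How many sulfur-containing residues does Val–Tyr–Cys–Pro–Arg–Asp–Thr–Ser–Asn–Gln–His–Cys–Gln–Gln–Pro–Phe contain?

2

Cysteine (C, thiol) and methionine (M, thioether) are the two sulfur-containing amino acids.
Matching residues: Cys3, Cys12.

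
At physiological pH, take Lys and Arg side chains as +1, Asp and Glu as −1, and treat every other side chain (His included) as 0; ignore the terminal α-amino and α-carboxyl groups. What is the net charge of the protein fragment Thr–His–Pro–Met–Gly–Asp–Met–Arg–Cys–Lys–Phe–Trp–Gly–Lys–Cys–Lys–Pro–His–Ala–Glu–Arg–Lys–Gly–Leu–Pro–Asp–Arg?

Positive (K, R): Arg8, Lys10, Lys14, Lys16, Arg21, Lys22, Arg27 → +7.
Negative (D, E): Asp6, Glu20, Asp26 → −3.
Net charge = (+7) + (−3) = +4.

+4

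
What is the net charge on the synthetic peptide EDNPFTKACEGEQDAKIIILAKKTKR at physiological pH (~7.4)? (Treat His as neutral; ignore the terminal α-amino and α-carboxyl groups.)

At pH ~7.4 the Lys and Arg side chains are protonated (+1), the Asp and Glu side chains are deprotonated (−1), and with His taken as neutral all other side chains carry no charge.
Positive (K, R): K7, K16, K22, K23, K25, R26 → +6.
Negative (D, E): E1, D2, E10, E12, D14 → −5.
Net charge = (+6) + (−5) = +1.

+1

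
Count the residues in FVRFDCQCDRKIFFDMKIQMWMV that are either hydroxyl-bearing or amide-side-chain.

Hydroxyl-bearing: S, T, Y. Amide-side-chain: N, Q.
Hydroxyl-bearing residues here: none (0).
Amide-side-chain residues here: Q7, Q19 (2).
The two groups share no amino acid, so total = 0 + 2 = 2.

2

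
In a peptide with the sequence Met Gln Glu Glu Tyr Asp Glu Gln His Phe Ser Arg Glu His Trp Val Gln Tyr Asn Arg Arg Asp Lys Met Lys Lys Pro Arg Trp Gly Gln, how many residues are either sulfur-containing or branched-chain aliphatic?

Sulfur-containing: C, M. Branched-chain aliphatic: I, L, V.
Sulfur-containing residues here: Met1, Met24 (2).
Branched-chain aliphatic residues here: Val16 (1).
The two groups share no amino acid, so total = 2 + 1 = 3.

3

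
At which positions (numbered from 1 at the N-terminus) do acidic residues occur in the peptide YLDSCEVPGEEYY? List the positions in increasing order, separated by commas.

3, 6, 10, 11

Aspartate (D) and glutamate (E) have carboxylic-acid side chains and are the acidic amino acids.
Matching residues: D3, E6, E10, E11.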